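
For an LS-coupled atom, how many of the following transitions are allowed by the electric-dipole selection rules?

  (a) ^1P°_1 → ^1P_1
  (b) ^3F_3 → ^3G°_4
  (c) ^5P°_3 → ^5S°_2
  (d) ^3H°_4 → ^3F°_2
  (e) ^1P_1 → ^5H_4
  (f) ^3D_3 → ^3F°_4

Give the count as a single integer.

3

(a) allowed
(b) allowed
(c) forbidden (parity fails)
(d) forbidden (parity, ΔL, ΔJ fail)
(e) forbidden (parity, ΔS, ΔL, ΔJ fail)
(f) allowed
Total allowed: 3 of 6.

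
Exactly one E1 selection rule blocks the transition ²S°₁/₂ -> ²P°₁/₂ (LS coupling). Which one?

Initial level: S=1/2, L=0, J=1/2, parity odd. Final level: S=1/2, L=1, J=1/2, parity odd.
Parity must change: odd → odd — violated.
ΔJ = 0, ±1 (not J=0↔0): J: 1/2 → 1/2, ΔJ = +0 — satisfied.
ΔL = 0, ±1 (not L=0↔0): L: 0 → 1, ΔL = +1 — satisfied.
ΔS = 0: S: 1/2 → 1/2 — satisfied.

parity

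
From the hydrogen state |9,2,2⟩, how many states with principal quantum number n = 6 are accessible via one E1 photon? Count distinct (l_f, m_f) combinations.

E1 requires Δl = ±1, so l_f ∈ {1, 3}; with 0 ≤ l_f ≤ n_f−1 = 5, the allowed l_f values are {1, 3}.
For l_f = 1: m_f ∈ {m_i−1, m_i, m_i+1} ∩ [−1, 1] = {1} → 1 state.
For l_f = 3: m_f ∈ {m_i−1, m_i, m_i+1} ∩ [−3, 3] = {1, 2, 3} → 3 states.
Total: 4.

4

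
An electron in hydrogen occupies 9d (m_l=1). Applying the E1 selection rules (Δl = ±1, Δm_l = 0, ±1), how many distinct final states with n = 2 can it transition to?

2

E1 requires Δl = ±1, so l_f ∈ {1, 3}; with 0 ≤ l_f ≤ n_f−1 = 1, the allowed l_f values are {1}.
For l_f = 1: m_f ∈ {m_i−1, m_i, m_i+1} ∩ [−1, 1] = {0, 1} → 2 states.
Total: 2.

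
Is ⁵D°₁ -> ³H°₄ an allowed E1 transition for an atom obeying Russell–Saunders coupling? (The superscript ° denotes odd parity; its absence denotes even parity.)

Parity must change: odd → odd — fails.
ΔS = 0: S: 2 → 1 — fails.
ΔL = 0, ±1 (not L=0↔0): L: 2 → 5, ΔL = +3 — fails.
ΔJ = 0, ±1 (not J=0↔0): J: 1 → 4, ΔJ = +3 — fails.
Rule(s) violated: parity, ΔS, ΔL, ΔJ.

forbidden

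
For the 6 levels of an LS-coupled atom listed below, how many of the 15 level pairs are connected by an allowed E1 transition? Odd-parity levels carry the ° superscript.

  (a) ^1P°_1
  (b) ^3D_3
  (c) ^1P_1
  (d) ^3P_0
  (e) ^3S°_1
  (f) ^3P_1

(a)–(b): forbidden (ΔS, ΔJ).
(a)–(c): allowed.
(a)–(d): forbidden (ΔS).
(a)–(e): forbidden (parity, ΔS).
(a)–(f): forbidden (ΔS).
(b)–(c): forbidden (parity, ΔS, ΔJ).
(b)–(d): forbidden (parity, ΔJ).
(b)–(e): forbidden (ΔL, ΔJ).
(b)–(f): forbidden (parity, ΔJ).
(c)–(d): forbidden (parity, ΔS).
(c)–(e): forbidden (ΔS).
(c)–(f): forbidden (parity, ΔS).
(d)–(e): allowed.
(d)–(f): forbidden (parity).
(e)–(f): allowed.
Allowed pairs: 3 of 15.

3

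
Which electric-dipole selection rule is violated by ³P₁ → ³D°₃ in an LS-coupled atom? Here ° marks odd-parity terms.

Reading off the term symbols: S 1→1, L 1→2, J 1→3, parity even→odd.
Parity must change: even → odd — ok.
ΔS = 0: S: 1 → 1 — ok.
ΔL = 0, ±1 (not L=0↔0): L: 1 → 2, ΔL = +1 — ok.
ΔJ = 0, ±1 (not J=0↔0): J: 1 → 3, ΔJ = +2 — fails.

the ΔJ = 0, ±1 rule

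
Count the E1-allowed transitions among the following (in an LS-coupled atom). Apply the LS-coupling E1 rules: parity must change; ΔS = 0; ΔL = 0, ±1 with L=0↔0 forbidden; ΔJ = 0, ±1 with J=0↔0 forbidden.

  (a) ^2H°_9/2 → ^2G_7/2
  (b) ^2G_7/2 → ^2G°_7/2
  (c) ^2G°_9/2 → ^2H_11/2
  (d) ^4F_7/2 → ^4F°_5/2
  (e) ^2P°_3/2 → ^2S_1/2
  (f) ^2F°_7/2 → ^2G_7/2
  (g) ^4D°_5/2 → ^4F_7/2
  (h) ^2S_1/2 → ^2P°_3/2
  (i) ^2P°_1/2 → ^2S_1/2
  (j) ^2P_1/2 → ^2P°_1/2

10

(a) allowed
(b) allowed
(c) allowed
(d) allowed
(e) allowed
(f) allowed
(g) allowed
(h) allowed
(i) allowed
(j) allowed
Total allowed: 10 of 10.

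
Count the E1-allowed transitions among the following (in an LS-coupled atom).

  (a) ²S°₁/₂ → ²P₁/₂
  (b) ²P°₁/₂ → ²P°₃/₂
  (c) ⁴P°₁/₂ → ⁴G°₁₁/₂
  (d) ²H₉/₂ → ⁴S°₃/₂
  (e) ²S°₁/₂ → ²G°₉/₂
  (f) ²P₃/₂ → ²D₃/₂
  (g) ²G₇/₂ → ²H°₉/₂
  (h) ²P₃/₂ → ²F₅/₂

2

(a) allowed
(b) forbidden (parity fails)
(c) forbidden (parity, ΔL, ΔJ fail)
(d) forbidden (ΔS, ΔL, ΔJ fail)
(e) forbidden (parity, ΔL, ΔJ fail)
(f) forbidden (parity fails)
(g) allowed
(h) forbidden (parity, ΔL fail)
Total allowed: 2 of 8.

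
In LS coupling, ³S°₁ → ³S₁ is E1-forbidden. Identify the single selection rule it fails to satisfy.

Reading off the term symbols: S 1→1, L 0→0, J 1→1, parity odd→even.
Parity must change: odd → even — ✓.
ΔJ = 0, ±1 (not J=0↔0): J: 1 → 1, ΔJ = +0 — ✓.
ΔS = 0: S: 1 → 1 — ✓.
ΔL = 0, ±1 (not L=0↔0): L: 0 → 0, ΔL = +0 — ✗.

the L=0 ↔ L=0 exclusion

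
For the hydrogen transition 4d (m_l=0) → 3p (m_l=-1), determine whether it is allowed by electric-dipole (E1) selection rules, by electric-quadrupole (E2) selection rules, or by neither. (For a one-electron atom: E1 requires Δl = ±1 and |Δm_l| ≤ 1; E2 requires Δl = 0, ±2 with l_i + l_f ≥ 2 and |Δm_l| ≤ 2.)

E1

Δl = 1 − 2 = -1; l_i + l_f = 3.
Δm_l = -1.
E1 (Δl = ±1, |Δm_l| ≤ 1): satisfied.
E2 (Δl = 0,±2, l_i+l_f ≥ 2, |Δm_l| ≤ 2): not satisfied.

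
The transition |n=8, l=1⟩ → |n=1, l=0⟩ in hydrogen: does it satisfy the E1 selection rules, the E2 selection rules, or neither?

Δl = 0 − 1 = -1; l_i + l_f = 1.
E1 (Δl = ±1): satisfied.
E2 (Δl = 0,±2, l_i+l_f ≥ 2): not satisfied.

E1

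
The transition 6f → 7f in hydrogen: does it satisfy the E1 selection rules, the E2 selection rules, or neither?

E2

Δl = 3 − 3 = +0; l_i + l_f = 6.
E1 (Δl = ±1): not satisfied.
E2 (Δl = 0,±2, l_i+l_f ≥ 2): satisfied.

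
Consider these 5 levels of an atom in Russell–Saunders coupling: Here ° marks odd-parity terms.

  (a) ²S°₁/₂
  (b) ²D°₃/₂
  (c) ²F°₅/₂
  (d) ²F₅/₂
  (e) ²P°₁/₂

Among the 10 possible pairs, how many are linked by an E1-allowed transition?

(a)–(b): forbidden (parity, ΔL).
(a)–(c): forbidden (parity, ΔL, ΔJ).
(a)–(d): forbidden (ΔL, ΔJ).
(a)–(e): forbidden (parity).
(b)–(c): forbidden (parity).
(b)–(d): allowed.
(b)–(e): forbidden (parity).
(c)–(d): allowed.
(c)–(e): forbidden (parity, ΔL, ΔJ).
(d)–(e): forbidden (ΔL, ΔJ).
Allowed pairs: 2 of 10.

2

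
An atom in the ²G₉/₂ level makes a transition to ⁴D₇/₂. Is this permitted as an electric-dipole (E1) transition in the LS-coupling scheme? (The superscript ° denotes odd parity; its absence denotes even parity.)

ΔS = 0: S: 1/2 → 3/2 — fails.
ΔJ = 0, ±1 (not J=0↔0): J: 9/2 → 7/2, ΔJ = -1 — ok.
Parity must change: even → even — fails.
ΔL = 0, ±1 (not L=0↔0): L: 4 → 2, ΔL = -2 — fails.
Rule(s) violated: parity, ΔS, ΔL.

forbidden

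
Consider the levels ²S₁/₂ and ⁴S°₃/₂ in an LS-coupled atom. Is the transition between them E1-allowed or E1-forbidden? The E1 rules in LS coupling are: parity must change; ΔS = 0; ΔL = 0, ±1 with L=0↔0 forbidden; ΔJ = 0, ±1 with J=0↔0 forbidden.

forbidden

ΔJ = 0, ±1 (not J=0↔0): J: 1/2 → 3/2, ΔJ = +1 — passes.
ΔS = 0: S: 1/2 → 3/2 — fails.
Parity must change: even → odd — passes.
ΔL = 0, ±1 (not L=0↔0): L: 0 → 0, ΔL = +0 — fails.
Rule(s) violated: ΔS, ΔL.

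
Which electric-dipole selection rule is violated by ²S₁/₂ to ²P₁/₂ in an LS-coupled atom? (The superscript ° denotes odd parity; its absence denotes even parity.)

parity

Initial level: S=1/2, L=0, J=1/2, parity even. Final level: S=1/2, L=1, J=1/2, parity even.
Parity must change: even → even — violated.
ΔS = 0: S: 1/2 → 1/2 — satisfied.
ΔL = 0, ±1 (not L=0↔0): L: 0 → 1, ΔL = +1 — satisfied.
ΔJ = 0, ±1 (not J=0↔0): J: 1/2 → 1/2, ΔJ = +0 — satisfied.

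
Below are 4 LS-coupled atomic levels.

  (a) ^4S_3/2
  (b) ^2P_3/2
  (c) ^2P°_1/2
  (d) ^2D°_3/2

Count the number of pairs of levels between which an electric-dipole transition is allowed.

2

(a)–(b): forbidden (parity, ΔS).
(a)–(c): forbidden (ΔS).
(a)–(d): forbidden (ΔS, ΔL).
(b)–(c): allowed.
(b)–(d): allowed.
(c)–(d): forbidden (parity).
Allowed pairs: 2 of 6.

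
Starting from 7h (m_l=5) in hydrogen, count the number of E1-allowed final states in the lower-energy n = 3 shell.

E1 requires l_f ∈ {4, 6}, but neither lies in [0, 2], so no final state is reachable.
Total: 0.

0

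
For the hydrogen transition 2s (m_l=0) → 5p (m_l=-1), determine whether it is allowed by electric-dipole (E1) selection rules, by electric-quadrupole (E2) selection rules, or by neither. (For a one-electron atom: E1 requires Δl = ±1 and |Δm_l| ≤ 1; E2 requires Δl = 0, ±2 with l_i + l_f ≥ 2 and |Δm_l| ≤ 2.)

E1

Δl = 1 − 0 = +1; l_i + l_f = 1.
Δm_l = -1.
E1 (Δl = ±1, |Δm_l| ≤ 1): satisfied.
E2 (Δl = 0,±2, l_i+l_f ≥ 2, |Δm_l| ≤ 2): not satisfied.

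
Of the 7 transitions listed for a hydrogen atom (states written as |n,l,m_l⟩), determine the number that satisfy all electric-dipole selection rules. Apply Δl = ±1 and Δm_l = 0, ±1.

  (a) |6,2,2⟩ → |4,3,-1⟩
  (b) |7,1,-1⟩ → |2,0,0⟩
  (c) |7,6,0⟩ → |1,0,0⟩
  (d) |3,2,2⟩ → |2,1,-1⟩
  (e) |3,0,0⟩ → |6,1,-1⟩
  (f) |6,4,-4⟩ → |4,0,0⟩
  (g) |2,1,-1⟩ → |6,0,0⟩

3

(a) forbidden — Δm_l = -3 (E1 requires Δm_l = 0, ±1)
(b) allowed
(c) forbidden — Δl = -6 (E1 requires Δl = ±1)
(d) forbidden — Δm_l = -3 (E1 requires Δm_l = 0, ±1)
(e) allowed
(f) forbidden — Δl = -4 (E1 requires Δl = ±1); Δm_l = +4 (E1 requires Δm_l = 0, ±1)
(g) allowed
Total allowed: 3 of 7.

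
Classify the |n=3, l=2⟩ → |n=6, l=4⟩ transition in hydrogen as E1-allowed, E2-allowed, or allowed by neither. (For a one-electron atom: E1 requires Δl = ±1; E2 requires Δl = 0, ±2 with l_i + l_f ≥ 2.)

Δl = 4 − 2 = +2; l_i + l_f = 6.
E1 (Δl = ±1): not satisfied.
E2 (Δl = 0,±2, l_i+l_f ≥ 2): satisfied.

E2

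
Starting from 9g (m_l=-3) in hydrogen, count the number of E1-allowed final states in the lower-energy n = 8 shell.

E1 requires Δl = ±1, so l_f ∈ {3, 5}; with 0 ≤ l_f ≤ n_f−1 = 7, the allowed l_f values are {3, 5}.
For l_f = 3: m_f ∈ {m_i−1, m_i, m_i+1} ∩ [−3, 3] = {-3, -2} → 2 states.
For l_f = 5: m_f ∈ {m_i−1, m_i, m_i+1} ∩ [−5, 5] = {-4, -3, -2} → 3 states.
Total: 5.

5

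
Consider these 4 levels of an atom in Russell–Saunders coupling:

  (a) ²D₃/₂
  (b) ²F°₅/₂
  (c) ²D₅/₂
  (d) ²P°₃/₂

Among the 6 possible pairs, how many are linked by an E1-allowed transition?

4

(a)–(b): allowed.
(a)–(c): forbidden (parity).
(a)–(d): allowed.
(b)–(c): allowed.
(b)–(d): forbidden (parity, ΔL).
(c)–(d): allowed.
Allowed pairs: 4 of 6.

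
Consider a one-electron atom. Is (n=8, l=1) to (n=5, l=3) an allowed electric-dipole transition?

l: 1 → 3 (Δl = +2). Δl = ±1 fails.
The transition is electric-dipole forbidden.

forbidden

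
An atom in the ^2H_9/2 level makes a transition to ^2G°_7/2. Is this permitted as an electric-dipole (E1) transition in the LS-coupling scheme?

Reading off the term symbols: S 1/2→1/2, L 5→4, J 9/2→7/2, parity even→odd.
Parity must change: even → odd — ✓.
ΔS = 0: S: 1/2 → 1/2 — ✓.
ΔL = 0, ±1 (not L=0↔0): L: 5 → 4, ΔL = -1 — ✓.
ΔJ = 0, ±1 (not J=0↔0): J: 9/2 → 7/2, ΔJ = -1 — ✓.
All four E1 rules are satisfied.

allowed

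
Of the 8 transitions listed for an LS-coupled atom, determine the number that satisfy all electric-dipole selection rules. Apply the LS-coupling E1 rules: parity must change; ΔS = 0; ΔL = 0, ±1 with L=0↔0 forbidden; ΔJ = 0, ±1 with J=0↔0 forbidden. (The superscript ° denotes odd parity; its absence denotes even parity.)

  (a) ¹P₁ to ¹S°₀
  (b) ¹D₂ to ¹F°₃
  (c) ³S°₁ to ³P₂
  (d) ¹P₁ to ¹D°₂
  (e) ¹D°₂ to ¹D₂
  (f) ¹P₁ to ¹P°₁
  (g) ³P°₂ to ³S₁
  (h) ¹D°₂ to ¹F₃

(a) allowed
(b) allowed
(c) allowed
(d) allowed
(e) allowed
(f) allowed
(g) allowed
(h) allowed
Total allowed: 8 of 8.

8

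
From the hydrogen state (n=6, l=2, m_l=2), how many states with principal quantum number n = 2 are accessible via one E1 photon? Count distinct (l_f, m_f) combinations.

1

E1 requires Δl = ±1, so l_f ∈ {1, 3}; with 0 ≤ l_f ≤ n_f−1 = 1, the allowed l_f values are {1}.
For l_f = 1: m_f ∈ {m_i−1, m_i, m_i+1} ∩ [−1, 1] = {1} → 1 state.
Total: 1.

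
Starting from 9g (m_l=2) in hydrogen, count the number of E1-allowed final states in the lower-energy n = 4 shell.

3

E1 requires Δl = ±1, so l_f ∈ {3, 5}; with 0 ≤ l_f ≤ n_f−1 = 3, the allowed l_f values are {3}.
For l_f = 3: m_f ∈ {m_i−1, m_i, m_i+1} ∩ [−3, 3] = {1, 2, 3} → 3 states.
Total: 3.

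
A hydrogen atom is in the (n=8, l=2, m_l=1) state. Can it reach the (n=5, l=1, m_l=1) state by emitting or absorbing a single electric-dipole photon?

Initial l = 2, final l = 1, so Δl = -1. E1 requires Δl = ±1: ✓.
m_l: 1 → 1 (Δm_l = +0). |Δm_l| ≤ 1 ✓.
All E1 selection rules are satisfied.

allowed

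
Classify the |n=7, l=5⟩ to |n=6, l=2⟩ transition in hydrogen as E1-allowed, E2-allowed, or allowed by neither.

Δl = 2 − 5 = -3; l_i + l_f = 7.
E1 (Δl = ±1): not satisfied.
E2 (Δl = 0,±2, l_i+l_f ≥ 2): not satisfied.

neither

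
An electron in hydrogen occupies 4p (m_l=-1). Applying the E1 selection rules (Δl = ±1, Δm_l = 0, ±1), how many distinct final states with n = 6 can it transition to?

4

E1 requires Δl = ±1, so l_f ∈ {0, 2}; with 0 ≤ l_f ≤ n_f−1 = 5, the allowed l_f values are {0, 2}.
For l_f = 0: m_f ∈ {m_i−1, m_i, m_i+1} ∩ [−0, 0] = {0} → 1 state.
For l_f = 2: m_f ∈ {m_i−1, m_i, m_i+1} ∩ [−2, 2] = {-2, -1, 0} → 3 states.
Total: 4.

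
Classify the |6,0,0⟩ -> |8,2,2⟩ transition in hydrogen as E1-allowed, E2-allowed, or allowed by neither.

E2

Δl = 2 − 0 = +2; l_i + l_f = 2.
Δm_l = +2.
E1 (Δl = ±1, |Δm_l| ≤ 1): not satisfied.
E2 (Δl = 0,±2, l_i+l_f ≥ 2, |Δm_l| ≤ 2): satisfied.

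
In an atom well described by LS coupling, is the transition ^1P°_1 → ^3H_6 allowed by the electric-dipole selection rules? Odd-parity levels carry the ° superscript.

Parity must change: odd → even — ok.
ΔS = 0: S: 0 → 1 — fails.
ΔL = 0, ±1 (not L=0↔0): L: 1 → 5, ΔL = +4 — fails.
ΔJ = 0, ±1 (not J=0↔0): J: 1 → 6, ΔJ = +5 — fails.
Rule(s) violated: ΔS, ΔL, ΔJ.

forbidden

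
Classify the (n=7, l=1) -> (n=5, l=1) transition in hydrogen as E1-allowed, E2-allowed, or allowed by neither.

Δl = 1 − 1 = +0; l_i + l_f = 2.
E1 (Δl = ±1): not satisfied.
E2 (Δl = 0,±2, l_i+l_f ≥ 2): satisfied.

E2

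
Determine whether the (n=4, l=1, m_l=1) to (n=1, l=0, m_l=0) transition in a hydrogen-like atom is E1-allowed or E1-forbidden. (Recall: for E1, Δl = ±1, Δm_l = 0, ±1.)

allowed

l: 1 → 0 (Δl = -1). Δl = ±1 ✓.
m_l: 1 → 0 (Δm_l = -1). |Δm_l| ≤ 1 ✓.
All E1 selection rules are satisfied.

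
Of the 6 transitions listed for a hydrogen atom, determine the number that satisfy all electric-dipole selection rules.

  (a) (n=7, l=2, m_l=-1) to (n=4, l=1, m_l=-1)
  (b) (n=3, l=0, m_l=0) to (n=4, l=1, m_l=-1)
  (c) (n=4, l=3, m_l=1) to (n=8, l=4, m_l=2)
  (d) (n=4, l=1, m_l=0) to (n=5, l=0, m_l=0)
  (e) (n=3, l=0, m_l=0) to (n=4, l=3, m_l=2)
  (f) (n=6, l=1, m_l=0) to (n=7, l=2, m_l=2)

(a) allowed
(b) allowed
(c) allowed
(d) allowed
(e) forbidden — Δl = +3 (E1 requires Δl = ±1); Δm_l = +2 (E1 requires Δm_l = 0, ±1)
(f) forbidden — Δm_l = +2 (E1 requires Δm_l = 0, ±1)
Total allowed: 4 of 6.

4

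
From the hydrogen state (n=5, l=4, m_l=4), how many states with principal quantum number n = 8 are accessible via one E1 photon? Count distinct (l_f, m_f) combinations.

4

E1 requires Δl = ±1, so l_f ∈ {3, 5}; with 0 ≤ l_f ≤ n_f−1 = 7, the allowed l_f values are {3, 5}.
For l_f = 3: m_f ∈ {m_i−1, m_i, m_i+1} ∩ [−3, 3] = {3} → 1 state.
For l_f = 5: m_f ∈ {m_i−1, m_i, m_i+1} ∩ [−5, 5] = {3, 4, 5} → 3 states.
Total: 4.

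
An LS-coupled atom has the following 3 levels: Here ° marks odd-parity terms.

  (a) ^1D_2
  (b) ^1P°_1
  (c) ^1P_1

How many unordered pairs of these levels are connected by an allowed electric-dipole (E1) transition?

2

(a)–(b): allowed.
(a)–(c): forbidden (parity).
(b)–(c): allowed.
Allowed pairs: 2 of 3.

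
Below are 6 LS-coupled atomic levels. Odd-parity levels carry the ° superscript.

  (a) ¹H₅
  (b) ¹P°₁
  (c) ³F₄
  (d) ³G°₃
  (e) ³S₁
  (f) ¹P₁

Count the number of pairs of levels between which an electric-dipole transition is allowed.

(a)–(b): forbidden (ΔL, ΔJ).
(a)–(c): forbidden (parity, ΔS, ΔL).
(a)–(d): forbidden (ΔS, ΔJ).
(a)–(e): forbidden (parity, ΔS, ΔL, ΔJ).
(a)–(f): forbidden (parity, ΔL, ΔJ).
(b)–(c): forbidden (ΔS, ΔL, ΔJ).
(b)–(d): forbidden (parity, ΔS, ΔL, ΔJ).
(b)–(e): forbidden (ΔS).
(b)–(f): allowed.
(c)–(d): allowed.
(c)–(e): forbidden (parity, ΔL, ΔJ).
(c)–(f): forbidden (parity, ΔS, ΔL, ΔJ).
(d)–(e): forbidden (ΔL, ΔJ).
(d)–(f): forbidden (ΔS, ΔL, ΔJ).
(e)–(f): forbidden (parity, ΔS).
Allowed pairs: 2 of 15.

2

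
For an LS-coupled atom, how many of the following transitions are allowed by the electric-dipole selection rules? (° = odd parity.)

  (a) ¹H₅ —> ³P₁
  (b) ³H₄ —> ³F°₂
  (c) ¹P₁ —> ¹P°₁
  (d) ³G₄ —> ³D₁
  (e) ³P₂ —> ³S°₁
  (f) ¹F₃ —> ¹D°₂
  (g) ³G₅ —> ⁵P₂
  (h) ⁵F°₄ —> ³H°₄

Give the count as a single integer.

(a) forbidden (parity, ΔS, ΔL, ΔJ fail)
(b) forbidden (ΔL, ΔJ fail)
(c) allowed
(d) forbidden (parity, ΔL, ΔJ fail)
(e) allowed
(f) allowed
(g) forbidden (parity, ΔS, ΔL, ΔJ fail)
(h) forbidden (parity, ΔS, ΔL fail)
Total allowed: 3 of 8.

3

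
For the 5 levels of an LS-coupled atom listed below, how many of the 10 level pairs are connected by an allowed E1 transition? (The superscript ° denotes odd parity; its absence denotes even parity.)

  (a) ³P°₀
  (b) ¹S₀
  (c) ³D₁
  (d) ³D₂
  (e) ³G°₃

1

(a)–(b): forbidden (ΔS, ΔJ).
(a)–(c): allowed.
(a)–(d): forbidden (ΔJ).
(a)–(e): forbidden (parity, ΔL, ΔJ).
(b)–(c): forbidden (parity, ΔS, ΔL).
(b)–(d): forbidden (parity, ΔS, ΔL, ΔJ).
(b)–(e): forbidden (ΔS, ΔL, ΔJ).
(c)–(d): forbidden (parity).
(c)–(e): forbidden (ΔL, ΔJ).
(d)–(e): forbidden (ΔL).
Allowed pairs: 1 of 10.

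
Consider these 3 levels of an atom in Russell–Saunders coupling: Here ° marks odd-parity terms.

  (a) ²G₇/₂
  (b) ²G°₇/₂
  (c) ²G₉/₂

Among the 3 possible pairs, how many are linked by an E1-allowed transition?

2

(a)–(b): allowed.
(a)–(c): forbidden (parity).
(b)–(c): allowed.
Allowed pairs: 2 of 3.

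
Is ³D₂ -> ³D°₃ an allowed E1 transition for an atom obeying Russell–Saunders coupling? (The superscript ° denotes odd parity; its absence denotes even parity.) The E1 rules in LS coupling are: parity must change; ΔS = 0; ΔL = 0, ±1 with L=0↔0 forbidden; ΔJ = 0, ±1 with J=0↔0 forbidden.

Parity must change: even → odd — ✓.
ΔS = 0: S: 1 → 1 — ✓.
ΔL = 0, ±1 (not L=0↔0): L: 2 → 2, ΔL = +0 — ✓.
ΔJ = 0, ±1 (not J=0↔0): J: 2 → 3, ΔJ = +1 — ✓.
All four E1 rules are satisfied.

allowed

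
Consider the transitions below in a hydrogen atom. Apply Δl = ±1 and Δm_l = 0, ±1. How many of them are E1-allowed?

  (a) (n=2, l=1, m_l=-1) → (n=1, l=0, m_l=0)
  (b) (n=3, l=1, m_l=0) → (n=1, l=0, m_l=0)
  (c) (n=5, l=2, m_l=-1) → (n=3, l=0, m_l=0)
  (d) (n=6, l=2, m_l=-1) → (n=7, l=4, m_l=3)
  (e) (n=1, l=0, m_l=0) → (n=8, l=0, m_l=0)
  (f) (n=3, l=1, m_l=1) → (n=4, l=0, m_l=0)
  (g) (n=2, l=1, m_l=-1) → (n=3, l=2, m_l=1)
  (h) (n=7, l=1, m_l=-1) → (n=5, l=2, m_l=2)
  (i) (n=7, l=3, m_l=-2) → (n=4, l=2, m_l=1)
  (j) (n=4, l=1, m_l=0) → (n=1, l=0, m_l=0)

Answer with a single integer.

4

(a) allowed
(b) allowed
(c) forbidden — Δl = -2 (E1 requires Δl = ±1)
(d) forbidden — Δl = +2 (E1 requires Δl = ±1); Δm_l = +4 (E1 requires Δm_l = 0, ±1)
(e) forbidden — Δl = +0 (E1 requires Δl = ±1)
(f) allowed
(g) forbidden — Δm_l = +2 (E1 requires Δm_l = 0, ±1)
(h) forbidden — Δm_l = +3 (E1 requires Δm_l = 0, ±1)
(i) forbidden — Δm_l = +3 (E1 requires Δm_l = 0, ±1)
(j) allowed
Total allowed: 4 of 10.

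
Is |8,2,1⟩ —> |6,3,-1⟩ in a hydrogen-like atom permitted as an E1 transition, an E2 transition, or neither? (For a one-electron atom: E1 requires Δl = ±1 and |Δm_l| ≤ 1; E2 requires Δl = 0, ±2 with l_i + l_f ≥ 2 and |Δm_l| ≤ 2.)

neither

Δl = 3 − 2 = +1; l_i + l_f = 5.
Δm_l = -2.
E1 (Δl = ±1, |Δm_l| ≤ 1): not satisfied.
E2 (Δl = 0,±2, l_i+l_f ≥ 2, |Δm_l| ≤ 2): not satisfied.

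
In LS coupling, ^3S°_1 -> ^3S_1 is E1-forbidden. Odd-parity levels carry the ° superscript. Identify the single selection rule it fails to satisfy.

Reading off the term symbols: S 1→1, L 0→0, J 1→1, parity odd→even.
ΔL = 0, ±1 (not L=0↔0): L: 0 → 0, ΔL = +0 — violated.
ΔS = 0: S: 1 → 1 — satisfied.
ΔJ = 0, ±1 (not J=0↔0): J: 1 → 1, ΔJ = +0 — satisfied.
Parity must change: odd → even — satisfied.

the L=0 ↔ L=0 exclusion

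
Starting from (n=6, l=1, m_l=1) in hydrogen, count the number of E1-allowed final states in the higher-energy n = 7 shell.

E1 requires Δl = ±1, so l_f ∈ {0, 2}; with 0 ≤ l_f ≤ n_f−1 = 6, the allowed l_f values are {0, 2}.
For l_f = 0: m_f ∈ {m_i−1, m_i, m_i+1} ∩ [−0, 0] = {0} → 1 state.
For l_f = 2: m_f ∈ {m_i−1, m_i, m_i+1} ∩ [−2, 2] = {0, 1, 2} → 3 states.
Total: 4.

4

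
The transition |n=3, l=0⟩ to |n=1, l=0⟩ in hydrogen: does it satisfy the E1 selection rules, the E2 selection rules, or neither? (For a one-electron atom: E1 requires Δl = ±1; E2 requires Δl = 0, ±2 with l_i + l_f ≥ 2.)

Δl = 0 − 0 = +0; l_i + l_f = 0.
E1 (Δl = ±1): not satisfied.
E2 (Δl = 0,±2, l_i+l_f ≥ 2): not satisfied.

neither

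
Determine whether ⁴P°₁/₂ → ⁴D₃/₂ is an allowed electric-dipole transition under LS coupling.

Initial level: S=3/2, L=1, J=1/2, parity odd. Final level: S=3/2, L=2, J=3/2, parity even.
ΔL = 0, ±1 (not L=0↔0): L: 1 → 2, ΔL = +1 — satisfied.
Parity must change: odd → even — satisfied.
ΔJ = 0, ±1 (not J=0↔0): J: 1/2 → 3/2, ΔJ = +1 — satisfied.
ΔS = 0: S: 3/2 → 3/2 — satisfied.
All four E1 rules are satisfied.

allowed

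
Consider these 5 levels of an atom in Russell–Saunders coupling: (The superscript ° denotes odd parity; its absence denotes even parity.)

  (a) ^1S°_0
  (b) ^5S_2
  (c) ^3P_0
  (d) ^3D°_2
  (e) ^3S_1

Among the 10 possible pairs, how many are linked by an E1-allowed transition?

0

(a)–(b): forbidden (ΔS, ΔL, ΔJ).
(a)–(c): forbidden (ΔS, ΔJ).
(a)–(d): forbidden (parity, ΔS, ΔL, ΔJ).
(a)–(e): forbidden (ΔS, ΔL).
(b)–(c): forbidden (parity, ΔS, ΔJ).
(b)–(d): forbidden (ΔS, ΔL).
(b)–(e): forbidden (parity, ΔS, ΔL).
(c)–(d): forbidden (ΔJ).
(c)–(e): forbidden (parity).
(d)–(e): forbidden (ΔL).
Allowed pairs: 0 of 10.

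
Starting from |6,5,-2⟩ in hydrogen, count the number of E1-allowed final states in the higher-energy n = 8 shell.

6

E1 requires Δl = ±1, so l_f ∈ {4, 6}; with 0 ≤ l_f ≤ n_f−1 = 7, the allowed l_f values are {4, 6}.
For l_f = 4: m_f ∈ {m_i−1, m_i, m_i+1} ∩ [−4, 4] = {-3, -2, -1} → 3 states.
For l_f = 6: m_f ∈ {m_i−1, m_i, m_i+1} ∩ [−6, 6] = {-3, -2, -1} → 3 states.
Total: 6.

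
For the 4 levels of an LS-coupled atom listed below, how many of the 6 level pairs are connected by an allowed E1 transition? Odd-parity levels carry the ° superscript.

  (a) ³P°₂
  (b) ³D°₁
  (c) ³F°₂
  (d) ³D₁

3

(a)–(b): forbidden (parity).
(a)–(c): forbidden (parity, ΔL).
(a)–(d): allowed.
(b)–(c): forbidden (parity).
(b)–(d): allowed.
(c)–(d): allowed.
Allowed pairs: 3 of 6.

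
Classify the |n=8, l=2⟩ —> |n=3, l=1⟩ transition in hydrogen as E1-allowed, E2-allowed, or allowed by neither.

E1

Δl = 1 − 2 = -1; l_i + l_f = 3.
E1 (Δl = ±1): satisfied.
E2 (Δl = 0,±2, l_i+l_f ≥ 2): not satisfied.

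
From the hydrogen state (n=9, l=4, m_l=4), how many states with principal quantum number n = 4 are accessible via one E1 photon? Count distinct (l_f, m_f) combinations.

E1 requires Δl = ±1, so l_f ∈ {3, 5}; with 0 ≤ l_f ≤ n_f−1 = 3, the allowed l_f values are {3}.
For l_f = 3: m_f ∈ {m_i−1, m_i, m_i+1} ∩ [−3, 3] = {3} → 1 state.
Total: 1.

1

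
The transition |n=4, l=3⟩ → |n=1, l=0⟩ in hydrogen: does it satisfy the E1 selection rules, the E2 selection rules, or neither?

neither

Δl = 0 − 3 = -3; l_i + l_f = 3.
E1 (Δl = ±1): not satisfied.
E2 (Δl = 0,±2, l_i+l_f ≥ 2): not satisfied.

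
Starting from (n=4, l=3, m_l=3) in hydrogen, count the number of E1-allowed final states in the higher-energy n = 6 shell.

4

E1 requires Δl = ±1, so l_f ∈ {2, 4}; with 0 ≤ l_f ≤ n_f−1 = 5, the allowed l_f values are {2, 4}.
For l_f = 2: m_f ∈ {m_i−1, m_i, m_i+1} ∩ [−2, 2] = {2} → 1 state.
For l_f = 4: m_f ∈ {m_i−1, m_i, m_i+1} ∩ [−4, 4] = {2, 3, 4} → 3 states.
Total: 4.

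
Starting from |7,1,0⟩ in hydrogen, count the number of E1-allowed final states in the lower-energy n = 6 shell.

4

E1 requires Δl = ±1, so l_f ∈ {0, 2}; with 0 ≤ l_f ≤ n_f−1 = 5, the allowed l_f values are {0, 2}.
For l_f = 0: m_f ∈ {m_i−1, m_i, m_i+1} ∩ [−0, 0] = {0} → 1 state.
For l_f = 2: m_f ∈ {m_i−1, m_i, m_i+1} ∩ [−2, 2] = {-1, 0, 1} → 3 states.
Total: 4.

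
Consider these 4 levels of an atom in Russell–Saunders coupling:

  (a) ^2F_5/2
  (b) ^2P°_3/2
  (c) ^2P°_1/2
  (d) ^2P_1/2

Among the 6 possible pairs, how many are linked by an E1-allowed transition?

2

(a)–(b): forbidden (ΔL).
(a)–(c): forbidden (ΔL, ΔJ).
(a)–(d): forbidden (parity, ΔL, ΔJ).
(b)–(c): forbidden (parity).
(b)–(d): allowed.
(c)–(d): allowed.
Allowed pairs: 2 of 6.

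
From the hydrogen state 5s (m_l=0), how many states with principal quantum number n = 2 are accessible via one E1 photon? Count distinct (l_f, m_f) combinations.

E1 requires Δl = ±1, so l_f ∈ {-1, 1}; with 0 ≤ l_f ≤ n_f−1 = 1, the allowed l_f values are {1}.
For l_f = 1: m_f ∈ {m_i−1, m_i, m_i+1} ∩ [−1, 1] = {-1, 0, 1} → 3 states.
Total: 3.

3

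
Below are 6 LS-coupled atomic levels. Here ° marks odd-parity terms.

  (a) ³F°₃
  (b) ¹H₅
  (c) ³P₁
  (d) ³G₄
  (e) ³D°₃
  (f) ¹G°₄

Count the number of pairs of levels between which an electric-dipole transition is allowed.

(a)–(b): forbidden (ΔS, ΔL, ΔJ).
(a)–(c): forbidden (ΔL, ΔJ).
(a)–(d): allowed.
(a)–(e): forbidden (parity).
(a)–(f): forbidden (parity, ΔS).
(b)–(c): forbidden (parity, ΔS, ΔL, ΔJ).
(b)–(d): forbidden (parity, ΔS).
(b)–(e): forbidden (ΔS, ΔL, ΔJ).
(b)–(f): allowed.
(c)–(d): forbidden (parity, ΔL, ΔJ).
(c)–(e): forbidden (ΔJ).
(c)–(f): forbidden (ΔS, ΔL, ΔJ).
(d)–(e): forbidden (ΔL).
(d)–(f): forbidden (ΔS).
(e)–(f): forbidden (parity, ΔS, ΔL).
Allowed pairs: 2 of 15.

2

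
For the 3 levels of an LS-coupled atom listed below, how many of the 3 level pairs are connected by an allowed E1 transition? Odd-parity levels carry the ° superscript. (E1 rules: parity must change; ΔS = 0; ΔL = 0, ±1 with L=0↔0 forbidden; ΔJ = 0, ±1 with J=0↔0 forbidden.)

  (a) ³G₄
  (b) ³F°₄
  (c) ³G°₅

(a)–(b): allowed.
(a)–(c): allowed.
(b)–(c): forbidden (parity).
Allowed pairs: 2 of 3.

2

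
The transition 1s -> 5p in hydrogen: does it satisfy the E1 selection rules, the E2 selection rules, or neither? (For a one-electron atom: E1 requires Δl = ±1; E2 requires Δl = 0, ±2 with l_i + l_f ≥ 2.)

E1

Δl = 1 − 0 = +1; l_i + l_f = 1.
E1 (Δl = ±1): satisfied.
E2 (Δl = 0,±2, l_i+l_f ≥ 2): not satisfied.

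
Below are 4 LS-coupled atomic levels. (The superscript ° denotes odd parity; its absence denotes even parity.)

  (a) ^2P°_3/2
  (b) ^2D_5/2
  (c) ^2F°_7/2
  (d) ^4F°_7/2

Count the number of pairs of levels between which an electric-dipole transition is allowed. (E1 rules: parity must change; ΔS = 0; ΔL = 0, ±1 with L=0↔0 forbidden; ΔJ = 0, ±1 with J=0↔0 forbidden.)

2

(a)–(b): allowed.
(a)–(c): forbidden (parity, ΔL, ΔJ).
(a)–(d): forbidden (parity, ΔS, ΔL, ΔJ).
(b)–(c): allowed.
(b)–(d): forbidden (ΔS).
(c)–(d): forbidden (parity, ΔS).
Allowed pairs: 2 of 6.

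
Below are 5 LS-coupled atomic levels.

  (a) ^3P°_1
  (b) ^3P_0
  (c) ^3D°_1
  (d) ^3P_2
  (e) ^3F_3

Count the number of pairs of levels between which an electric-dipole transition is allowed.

4

(a)–(b): allowed.
(a)–(c): forbidden (parity).
(a)–(d): allowed.
(a)–(e): forbidden (ΔL, ΔJ).
(b)–(c): allowed.
(b)–(d): forbidden (parity, ΔJ).
(b)–(e): forbidden (parity, ΔL, ΔJ).
(c)–(d): allowed.
(c)–(e): forbidden (ΔJ).
(d)–(e): forbidden (parity, ΔL).
Allowed pairs: 4 of 10.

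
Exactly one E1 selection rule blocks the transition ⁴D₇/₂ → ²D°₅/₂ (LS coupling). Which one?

Reading off the term symbols: S 3/2→1/2, L 2→2, J 7/2→5/2, parity even→odd.
Parity must change: even → odd — passes.
ΔS = 0: S: 3/2 → 1/2 — fails.
ΔL = 0, ±1 (not L=0↔0): L: 2 → 2, ΔL = +0 — passes.
ΔJ = 0, ±1 (not J=0↔0): J: 7/2 → 5/2, ΔJ = -1 — passes.

the ΔS = 0 rule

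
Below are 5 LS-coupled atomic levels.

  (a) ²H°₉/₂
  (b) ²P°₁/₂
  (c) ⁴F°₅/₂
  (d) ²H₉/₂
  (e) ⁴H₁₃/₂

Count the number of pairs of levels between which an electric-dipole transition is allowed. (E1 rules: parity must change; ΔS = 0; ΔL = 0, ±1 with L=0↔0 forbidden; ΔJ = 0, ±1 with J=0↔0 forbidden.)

1

(a)–(b): forbidden (parity, ΔL, ΔJ).
(a)–(c): forbidden (parity, ΔS, ΔL, ΔJ).
(a)–(d): allowed.
(a)–(e): forbidden (ΔS, ΔJ).
(b)–(c): forbidden (parity, ΔS, ΔL, ΔJ).
(b)–(d): forbidden (ΔL, ΔJ).
(b)–(e): forbidden (ΔS, ΔL, ΔJ).
(c)–(d): forbidden (ΔS, ΔL, ΔJ).
(c)–(e): forbidden (ΔL, ΔJ).
(d)–(e): forbidden (parity, ΔS, ΔJ).
Allowed pairs: 1 of 10.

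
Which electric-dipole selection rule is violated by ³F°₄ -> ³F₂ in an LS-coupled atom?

the ΔJ = 0, ±1 rule

Reading off the term symbols: S 1→1, L 3→3, J 4→2, parity odd→even.
ΔS = 0: S: 1 → 1 — satisfied.
ΔL = 0, ±1 (not L=0↔0): L: 3 → 3, ΔL = +0 — satisfied.
ΔJ = 0, ±1 (not J=0↔0): J: 4 → 2, ΔJ = -2 — violated.
Parity must change: odd → even — satisfied.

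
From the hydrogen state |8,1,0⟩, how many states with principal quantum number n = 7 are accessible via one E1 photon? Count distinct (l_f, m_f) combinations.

4

E1 requires Δl = ±1, so l_f ∈ {0, 2}; with 0 ≤ l_f ≤ n_f−1 = 6, the allowed l_f values are {0, 2}.
For l_f = 0: m_f ∈ {m_i−1, m_i, m_i+1} ∩ [−0, 0] = {0} → 1 state.
For l_f = 2: m_f ∈ {m_i−1, m_i, m_i+1} ∩ [−2, 2] = {-1, 0, 1} → 3 states.
Total: 4.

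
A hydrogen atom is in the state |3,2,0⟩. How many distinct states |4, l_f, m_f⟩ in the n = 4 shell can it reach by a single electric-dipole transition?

6

E1 requires Δl = ±1, so l_f ∈ {1, 3}; with 0 ≤ l_f ≤ n_f−1 = 3, the allowed l_f values are {1, 3}.
For l_f = 1: m_f ∈ {m_i−1, m_i, m_i+1} ∩ [−1, 1] = {-1, 0, 1} → 3 states.
For l_f = 3: m_f ∈ {m_i−1, m_i, m_i+1} ∩ [−3, 3] = {-1, 0, 1} → 3 states.
Total: 6.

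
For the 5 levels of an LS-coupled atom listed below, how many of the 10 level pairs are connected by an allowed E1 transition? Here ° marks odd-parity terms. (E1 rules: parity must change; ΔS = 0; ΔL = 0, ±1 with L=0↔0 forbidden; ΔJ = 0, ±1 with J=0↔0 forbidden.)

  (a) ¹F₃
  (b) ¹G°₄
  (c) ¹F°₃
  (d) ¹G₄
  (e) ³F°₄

(a)–(b): allowed.
(a)–(c): allowed.
(a)–(d): forbidden (parity).
(a)–(e): forbidden (ΔS).
(b)–(c): forbidden (parity).
(b)–(d): allowed.
(b)–(e): forbidden (parity, ΔS).
(c)–(d): allowed.
(c)–(e): forbidden (parity, ΔS).
(d)–(e): forbidden (ΔS).
Allowed pairs: 4 of 10.

4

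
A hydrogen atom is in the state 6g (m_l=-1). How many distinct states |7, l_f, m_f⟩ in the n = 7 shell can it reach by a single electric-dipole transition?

E1 requires Δl = ±1, so l_f ∈ {3, 5}; with 0 ≤ l_f ≤ n_f−1 = 6, the allowed l_f values are {3, 5}.
For l_f = 3: m_f ∈ {m_i−1, m_i, m_i+1} ∩ [−3, 3] = {-2, -1, 0} → 3 states.
For l_f = 5: m_f ∈ {m_i−1, m_i, m_i+1} ∩ [−5, 5] = {-2, -1, 0} → 3 states.
Total: 6.

6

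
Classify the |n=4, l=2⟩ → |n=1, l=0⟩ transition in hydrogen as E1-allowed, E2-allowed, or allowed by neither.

E2

Δl = 0 − 2 = -2; l_i + l_f = 2.
E1 (Δl = ±1): not satisfied.
E2 (Δl = 0,±2, l_i+l_f ≥ 2): satisfied.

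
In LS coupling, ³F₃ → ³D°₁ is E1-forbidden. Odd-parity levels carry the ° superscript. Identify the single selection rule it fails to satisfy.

the ΔJ = 0, ±1 rule

Reading off the term symbols: S 1→1, L 3→2, J 3→1, parity even→odd.
ΔJ = 0, ±1 (not J=0↔0): J: 3 → 1, ΔJ = -2 — ✗.
Parity must change: even → odd — ✓.
ΔS = 0: S: 1 → 1 — ✓.
ΔL = 0, ±1 (not L=0↔0): L: 3 → 2, ΔL = -1 — ✓.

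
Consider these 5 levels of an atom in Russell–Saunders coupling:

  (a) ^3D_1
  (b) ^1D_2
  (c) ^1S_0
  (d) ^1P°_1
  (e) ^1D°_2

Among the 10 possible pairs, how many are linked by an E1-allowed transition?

(a)–(b): forbidden (parity, ΔS).
(a)–(c): forbidden (parity, ΔS, ΔL).
(a)–(d): forbidden (ΔS).
(a)–(e): forbidden (ΔS).
(b)–(c): forbidden (parity, ΔL, ΔJ).
(b)–(d): allowed.
(b)–(e): allowed.
(c)–(d): allowed.
(c)–(e): forbidden (ΔL, ΔJ).
(d)–(e): forbidden (parity).
Allowed pairs: 3 of 10.

3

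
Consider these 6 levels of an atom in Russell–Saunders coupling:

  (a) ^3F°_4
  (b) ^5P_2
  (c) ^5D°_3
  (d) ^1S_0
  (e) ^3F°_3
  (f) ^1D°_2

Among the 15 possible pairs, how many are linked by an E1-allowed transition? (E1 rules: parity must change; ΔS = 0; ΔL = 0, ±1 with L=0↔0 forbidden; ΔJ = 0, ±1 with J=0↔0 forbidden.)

1

(a)–(b): forbidden (ΔS, ΔL, ΔJ).
(a)–(c): forbidden (parity, ΔS).
(a)–(d): forbidden (ΔS, ΔL, ΔJ).
(a)–(e): forbidden (parity).
(a)–(f): forbidden (parity, ΔS, ΔJ).
(b)–(c): allowed.
(b)–(d): forbidden (parity, ΔS, ΔJ).
(b)–(e): forbidden (ΔS, ΔL).
(b)–(f): forbidden (ΔS).
(c)–(d): forbidden (ΔS, ΔL, ΔJ).
(c)–(e): forbidden (parity, ΔS).
(c)–(f): forbidden (parity, ΔS).
(d)–(e): forbidden (ΔS, ΔL, ΔJ).
(d)–(f): forbidden (ΔL, ΔJ).
(e)–(f): forbidden (parity, ΔS).
Allowed pairs: 1 of 15.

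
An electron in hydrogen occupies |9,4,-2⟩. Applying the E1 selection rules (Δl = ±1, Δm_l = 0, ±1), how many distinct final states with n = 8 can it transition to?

6

E1 requires Δl = ±1, so l_f ∈ {3, 5}; with 0 ≤ l_f ≤ n_f−1 = 7, the allowed l_f values are {3, 5}.
For l_f = 3: m_f ∈ {m_i−1, m_i, m_i+1} ∩ [−3, 3] = {-3, -2, -1} → 3 states.
For l_f = 5: m_f ∈ {m_i−1, m_i, m_i+1} ∩ [−5, 5] = {-3, -2, -1} → 3 states.
Total: 6.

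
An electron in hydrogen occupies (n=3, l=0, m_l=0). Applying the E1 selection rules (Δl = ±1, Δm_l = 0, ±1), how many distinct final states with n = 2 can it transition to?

E1 requires Δl = ±1, so l_f ∈ {-1, 1}; with 0 ≤ l_f ≤ n_f−1 = 1, the allowed l_f values are {1}.
For l_f = 1: m_f ∈ {m_i−1, m_i, m_i+1} ∩ [−1, 1] = {-1, 0, 1} → 3 states.
Total: 3.

3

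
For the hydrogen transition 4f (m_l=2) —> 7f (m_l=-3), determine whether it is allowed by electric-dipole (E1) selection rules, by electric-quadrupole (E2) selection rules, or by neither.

Δl = 3 − 3 = +0; l_i + l_f = 6.
Δm_l = -5.
E1 (Δl = ±1, |Δm_l| ≤ 1): not satisfied.
E2 (Δl = 0,±2, l_i+l_f ≥ 2, |Δm_l| ≤ 2): not satisfied.

neither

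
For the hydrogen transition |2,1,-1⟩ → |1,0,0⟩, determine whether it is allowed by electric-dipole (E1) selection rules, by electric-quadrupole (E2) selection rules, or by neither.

Δl = 0 − 1 = -1; l_i + l_f = 1.
Δm_l = +1.
E1 (Δl = ±1, |Δm_l| ≤ 1): satisfied.
E2 (Δl = 0,±2, l_i+l_f ≥ 2, |Δm_l| ≤ 2): not satisfied.

E1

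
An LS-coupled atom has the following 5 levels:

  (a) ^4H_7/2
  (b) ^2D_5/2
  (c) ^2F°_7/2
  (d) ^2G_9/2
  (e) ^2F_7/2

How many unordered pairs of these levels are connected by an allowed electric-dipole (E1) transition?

3

(a)–(b): forbidden (parity, ΔS, ΔL).
(a)–(c): forbidden (ΔS, ΔL).
(a)–(d): forbidden (parity, ΔS).
(a)–(e): forbidden (parity, ΔS, ΔL).
(b)–(c): allowed.
(b)–(d): forbidden (parity, ΔL, ΔJ).
(b)–(e): forbidden (parity).
(c)–(d): allowed.
(c)–(e): allowed.
(d)–(e): forbidden (parity).
Allowed pairs: 3 of 10.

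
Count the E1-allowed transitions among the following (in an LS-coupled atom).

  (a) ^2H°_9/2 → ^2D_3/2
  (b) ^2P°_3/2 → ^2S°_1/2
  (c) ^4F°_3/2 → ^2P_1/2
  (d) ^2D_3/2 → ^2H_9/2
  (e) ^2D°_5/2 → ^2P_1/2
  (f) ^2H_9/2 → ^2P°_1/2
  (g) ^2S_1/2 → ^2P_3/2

0

(a) forbidden (ΔL, ΔJ fail)
(b) forbidden (parity fails)
(c) forbidden (ΔS, ΔL fail)
(d) forbidden (parity, ΔL, ΔJ fail)
(e) forbidden (ΔJ fails)
(f) forbidden (ΔL, ΔJ fail)
(g) forbidden (parity fails)
Total allowed: 0 of 7.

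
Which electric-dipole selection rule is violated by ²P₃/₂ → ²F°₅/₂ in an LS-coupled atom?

the ΔL = 0, ±1 rule

Initial level: S=1/2, L=1, J=3/2, parity even. Final level: S=1/2, L=3, J=5/2, parity odd.
Parity must change: even → odd — passes.
ΔS = 0: S: 1/2 → 1/2 — passes.
ΔL = 0, ±1 (not L=0↔0): L: 1 → 3, ΔL = +2 — fails.
ΔJ = 0, ±1 (not J=0↔0): J: 3/2 → 5/2, ΔJ = +1 — passes.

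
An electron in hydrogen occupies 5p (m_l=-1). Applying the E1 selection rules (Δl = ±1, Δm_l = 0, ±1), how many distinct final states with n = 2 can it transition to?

E1 requires Δl = ±1, so l_f ∈ {0, 2}; with 0 ≤ l_f ≤ n_f−1 = 1, the allowed l_f values are {0}.
For l_f = 0: m_f ∈ {m_i−1, m_i, m_i+1} ∩ [−0, 0] = {0} → 1 state.
Total: 1.

1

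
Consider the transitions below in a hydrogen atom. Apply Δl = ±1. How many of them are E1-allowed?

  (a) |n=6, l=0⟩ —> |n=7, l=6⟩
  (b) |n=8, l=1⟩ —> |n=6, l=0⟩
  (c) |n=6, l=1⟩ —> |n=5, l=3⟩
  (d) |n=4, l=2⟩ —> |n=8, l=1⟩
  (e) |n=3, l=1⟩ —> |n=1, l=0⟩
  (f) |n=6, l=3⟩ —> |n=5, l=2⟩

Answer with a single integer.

(a) forbidden — Δl = +6 (E1 requires Δl = ±1)
(b) allowed
(c) forbidden — Δl = +2 (E1 requires Δl = ±1)
(d) allowed
(e) allowed
(f) allowed
Total allowed: 4 of 6.

4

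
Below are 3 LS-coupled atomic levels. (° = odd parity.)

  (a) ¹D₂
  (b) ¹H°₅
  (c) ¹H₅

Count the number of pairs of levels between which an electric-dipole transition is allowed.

(a)–(b): forbidden (ΔL, ΔJ).
(a)–(c): forbidden (parity, ΔL, ΔJ).
(b)–(c): allowed.
Allowed pairs: 1 of 3.

1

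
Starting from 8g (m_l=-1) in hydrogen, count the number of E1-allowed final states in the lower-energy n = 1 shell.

E1 requires l_f ∈ {3, 5}, but neither lies in [0, 0], so no final state is reachable.
Total: 0.

0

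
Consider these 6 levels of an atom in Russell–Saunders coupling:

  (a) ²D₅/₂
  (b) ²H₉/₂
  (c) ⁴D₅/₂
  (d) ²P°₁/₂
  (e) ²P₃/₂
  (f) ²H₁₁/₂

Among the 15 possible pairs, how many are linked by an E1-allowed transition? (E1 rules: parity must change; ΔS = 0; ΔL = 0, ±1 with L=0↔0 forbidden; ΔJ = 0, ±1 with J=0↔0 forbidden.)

1

(a)–(b): forbidden (parity, ΔL, ΔJ).
(a)–(c): forbidden (parity, ΔS).
(a)–(d): forbidden (ΔJ).
(a)–(e): forbidden (parity).
(a)–(f): forbidden (parity, ΔL, ΔJ).
(b)–(c): forbidden (parity, ΔS, ΔL, ΔJ).
(b)–(d): forbidden (ΔL, ΔJ).
(b)–(e): forbidden (parity, ΔL, ΔJ).
(b)–(f): forbidden (parity).
(c)–(d): forbidden (ΔS, ΔJ).
(c)–(e): forbidden (parity, ΔS).
(c)–(f): forbidden (parity, ΔS, ΔL, ΔJ).
(d)–(e): allowed.
(d)–(f): forbidden (ΔL, ΔJ).
(e)–(f): forbidden (parity, ΔL, ΔJ).
Allowed pairs: 1 of 15.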